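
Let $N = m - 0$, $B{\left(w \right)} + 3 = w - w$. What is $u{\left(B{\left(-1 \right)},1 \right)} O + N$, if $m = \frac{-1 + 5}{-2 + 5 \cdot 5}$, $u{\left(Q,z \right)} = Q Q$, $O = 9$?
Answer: $\frac{1867}{23} \approx 81.174$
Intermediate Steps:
$B{\left(w \right)} = -3$ ($B{\left(w \right)} = -3 + \left(w - w\right) = -3 + 0 = -3$)
$u{\left(Q,z \right)} = Q^{2}$
$m = \frac{4}{23}$ ($m = \frac{4}{-2 + 25} = \frac{4}{23} \approx 0.17391$)
$N = \frac{4}{23}$ ($N = \frac{4}{23} - 0 = \frac{4}{23} + 0 = \frac{4}{23} \approx 0.17391$)
$u{\left(B{\left(-1 \right)},1 \right)} O + N = \left(-3\right)^{2} \cdot 9 + \frac{4}{23} = 9 \cdot 9 + \frac{4}{23} = 81 + \frac{4}{23} = \frac{1867}{23}$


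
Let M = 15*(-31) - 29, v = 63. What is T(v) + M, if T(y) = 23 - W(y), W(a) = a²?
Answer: -4440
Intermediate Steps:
T(y) = 23 - y²
M = -494 (M = -465 - 29 = -494)
T(v) + M = (23 - 1*63²) - 494 = (23 - 1*3969) - 494 = (23 - 3969) - 494 = -3946 - 494 = -4440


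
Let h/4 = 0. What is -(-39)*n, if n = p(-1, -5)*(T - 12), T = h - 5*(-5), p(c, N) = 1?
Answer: 507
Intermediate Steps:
h = 0 (h = 4*0 = 0)
T = 25 (T = 0 - 5*(-5) = 0 + 25 = 25)
n = 13 (n = 1*(25 - 12) = 1*13 = 13)
-(-39)*n = -(-39)*13 = -1*(-507) = 507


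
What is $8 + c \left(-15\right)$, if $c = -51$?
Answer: $773$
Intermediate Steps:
$8 + c \left(-15\right) = 8 - -765 = 8 + 765 = 773$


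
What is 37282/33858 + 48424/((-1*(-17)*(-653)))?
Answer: -612836155/187928829 ≈ -3.2610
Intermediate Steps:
37282/33858 + 48424/((-1*(-17)*(-653))) = 37282*(1/33858) + 48424/((17*(-653))) = 18641/16929 + 48424/(-11101) = 18641/16929 + 48424*(-1/11101) = 18641/16929 - 48424/11101 = -612836155/187928829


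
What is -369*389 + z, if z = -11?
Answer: -143552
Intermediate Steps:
-369*389 + z = -369*389 - 11 = -143541 - 11 = -143552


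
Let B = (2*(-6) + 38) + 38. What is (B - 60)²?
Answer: 16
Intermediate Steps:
B = 64 (B = (-12 + 38) + 38 = 26 + 38 = 64)
(B - 60)² = (64 - 60)² = 4² = 16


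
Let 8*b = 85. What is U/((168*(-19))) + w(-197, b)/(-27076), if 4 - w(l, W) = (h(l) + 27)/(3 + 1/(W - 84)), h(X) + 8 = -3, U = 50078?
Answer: -6063535747/386494428 ≈ -15.689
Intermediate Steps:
h(X) = -11 (h(X) = -8 - 3 = -11)
b = 85/8 (b = (⅛)*85 = 85/8 ≈ 10.625)
w(l, W) = 4 - 16/(3 + 1/(-84 + W)) (w(l, W) = 4 - (-11 + 27)/(3 + 1/(W - 84)) = 4 - 16/(3 + 1/(-84 + W)))
U/((168*(-19))) + w(-197, b)/(-27076) = 50078/((168*(-19))) + (4*(85 - 1*85/8)/(-251 + 3*(85/8)))/(-27076) = 50078/(-3192) + (4*(85 - 85/8)/(-251 + 255/8))*(-1/27076) = 50078*(-1/3192) + (4*(595/8)/(-1753/8))*(-1/27076) = -3577/228 + (4*(-8/1753)*(595/8))*(-1/27076) = -3577/228 - 2380/1753*(-1/27076) = -3577/228 + 85/1695151 = -6063535747/386494428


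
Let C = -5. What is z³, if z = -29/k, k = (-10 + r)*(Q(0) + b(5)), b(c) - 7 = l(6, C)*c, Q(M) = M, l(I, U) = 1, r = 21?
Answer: -24389/2299968 ≈ -0.010604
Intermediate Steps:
b(c) = 7 + c (b(c) = 7 + 1*c = 7 + c)
k = 132 (k = (-10 + 21)*(0 + (7 + 5)) = 11*(0 + 12) = 11*12 = 132)
z = -29/132 ≈ -0.21970
z³ = (-29/132)³ = -24389/2299968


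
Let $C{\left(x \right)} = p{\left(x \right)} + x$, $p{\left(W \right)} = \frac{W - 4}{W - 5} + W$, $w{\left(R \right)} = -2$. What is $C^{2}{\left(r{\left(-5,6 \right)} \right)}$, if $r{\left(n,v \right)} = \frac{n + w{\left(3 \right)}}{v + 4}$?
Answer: $\frac{26896}{81225} \approx 0.33113$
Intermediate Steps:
$p{\left(W \right)} = W + \frac{-4 + W}{-5 + W}$ ($p{\left(W \right)} = \frac{-4 + W}{-5 + W} + W = W + \frac{-4 + W}{-5 + W}$)
$r{\left(n,v \right)} = \frac{-2 + n}{4 + v}$ ($r{\left(n,v \right)} = \frac{n - 2}{v + 4} = \frac{-2 + n}{4 + v}$)
$C{\left(x \right)} = x + \frac{-4 + x^{2} - 4 x}{-5 + x}$ ($C{\left(x \right)} = \frac{-4 + x^{2} - 4 x}{-5 + x} + x = x + \frac{-4 + x^{2} - 4 x}{-5 + x}$)
$C^{2}{\left(r{\left(-5,6 \right)} \right)} = \left(\frac{-4 - 9 \frac{-2 - 5}{4 + 6} + 2 \left(\frac{-2 - 5}{4 + 6}\right)^{2}}{-5 + \frac{-2 - 5}{4 + 6}}\right)^{2} = \left(\frac{-4 - 9 \cdot \frac{1}{10} \left(-7\right) + 2 \left(\frac{1}{10} \left(-7\right)\right)^{2}}{-5 + \frac{1}{10} \left(-7\right)}\right)^{2} = \left(\frac{-4 - - \frac{63}{10} + 2 \left(- \frac{7}{10}\right)^{2}}{-5 - \frac{7}{10}}\right)^{2} = \left(\frac{-4 + \frac{63}{10} + 2 \cdot \frac{49}{100}}{- \frac{57}{10}}\right)^{2} = \left(- \frac{10 \left(-4 + \frac{63}{10} + \frac{49}{50}\right)}{57}\right)^{2} = \left(\left(- \frac{10}{57}\right) \frac{82}{25}\right)^{2} = \left(- \frac{164}{285}\right)^{2} = \frac{26896}{81225}$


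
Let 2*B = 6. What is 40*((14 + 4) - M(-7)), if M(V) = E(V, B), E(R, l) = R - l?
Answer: 1120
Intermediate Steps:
B = 3 (B = (½)*6 = 3)
M(V) = -3 + V (M(V) = V - 1*3 = V - 3 = -3 + V)
40*((14 + 4) - M(-7)) = 40*((14 + 4) - (-3 - 7)) = 40*(18 - 1*(-10)) = 40*(18 + 10) = 40*28 = 1120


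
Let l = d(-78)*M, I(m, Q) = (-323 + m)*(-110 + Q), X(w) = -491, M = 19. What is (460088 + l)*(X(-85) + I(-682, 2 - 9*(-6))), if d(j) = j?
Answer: 24663372074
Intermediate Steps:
l = -1482 (l = -78*19 = -1482)
(460088 + l)*(X(-85) + I(-682, 2 - 9*(-6))) = (460088 - 1482)*(-491 + (35530 - 323*(2 - 9*(-6)) - 110*(-682) + (2 - 9*(-6))*(-682))) = 458606*(-491 + (35530 - 323*(2 + 54) + 75020 + (2 + 54)*(-682))) = 458606*(-491 + (35530 - 323*56 + 75020 + 56*(-682))) = 458606*(-491 + (35530 - 18088 + 75020 - 38192)) = 458606*(-491 + 54270) = 458606*53779 = 24663372074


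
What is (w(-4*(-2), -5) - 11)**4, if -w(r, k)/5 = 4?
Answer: 923521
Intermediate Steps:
w(r, k) = -20 (w(r, k) = -5*4 = -20)
(w(-4*(-2), -5) - 11)**4 = (-20 - 11)**4 = (-31)**4 = 923521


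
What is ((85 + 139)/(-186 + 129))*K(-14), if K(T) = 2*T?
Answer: 6272/57 ≈ 110.04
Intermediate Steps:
((85 + 139)/(-186 + 129))*K(-14) = ((85 + 139)/(-186 + 129))*(2*(-14)) = (224/(-57))*(-28) = (224*(-1/57))*(-28) = -224/57*(-28) = 6272/57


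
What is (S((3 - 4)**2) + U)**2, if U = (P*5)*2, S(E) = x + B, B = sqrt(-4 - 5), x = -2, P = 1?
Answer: 55 + 48*I ≈ 55.0 + 48.0*I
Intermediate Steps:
B = 3*I (B = sqrt(-9) = 3*I ≈ 3.0*I)
S(E) = -2 + 3*I
U = 10 (U = (1*5)*2 = 5*2 = 10)
(S((3 - 4)**2) + U)**2 = ((-2 + 3*I) + 10)**2 = (8 + 3*I)**2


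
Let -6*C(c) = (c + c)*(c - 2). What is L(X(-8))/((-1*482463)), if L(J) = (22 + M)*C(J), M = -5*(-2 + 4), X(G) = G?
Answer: 320/482463 ≈ 0.00066326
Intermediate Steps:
C(c) = -c*(-2 + c)/3 (C(c) = -(c + c)*(c - 2)/6 = -2*c*(-2 + c)/6 = -c*(-2 + c)/3)
M = -10 (M = -5*2 = -10)
L(J) = 4*J*(2 - J) (L(J) = (22 - 10)*(J*(2 - J)/3) = 12*(J*(2 - J)/3) = 4*J*(2 - J))
L(X(-8))/((-1*482463)) = (4*(-8)*(2 - 1*(-8)))/((-1*482463)) = (4*(-8)*(2 + 8))/(-482463) = (4*(-8)*10)*(-1/482463) = -320*(-1/482463) = 320/482463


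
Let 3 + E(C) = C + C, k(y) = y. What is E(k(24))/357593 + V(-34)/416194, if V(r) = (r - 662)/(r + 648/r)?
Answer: 310652277/1974160456763 ≈ 0.00015736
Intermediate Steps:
V(r) = (-662 + r)/(r + 648/r)
E(C) = -3 + 2*C (E(C) = -3 + (C + C) = -3 + 2*C)
E(k(24))/357593 + V(-34)/416194 = (-3 + 2*24)/357593 - 34*(-662 - 34)/(648 + (-34)²)/416194 = (-3 + 48)*(1/357593) - 34*(-696)/(648 + 1156)*(1/416194) = 45*(1/357593) - 34*(-696)/1804*(1/416194) = 45/357593 - 34*1/1804*(-696)*(1/416194) = 45/357593 + (5916/451)*(1/416194) = 45/357593 + 174/5520691 = 310652277/1974160456763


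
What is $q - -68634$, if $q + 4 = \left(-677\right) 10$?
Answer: $61860$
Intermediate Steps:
$q = -6774$ ($q = -4 - 6770 = -6774$)
$q - -68634 = -6774 - -68634 = -6774 + 68634 = 61860$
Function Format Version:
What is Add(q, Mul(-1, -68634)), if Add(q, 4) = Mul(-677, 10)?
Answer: 61860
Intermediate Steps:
q = -6774 (q = Add(-4, Mul(-677, 10)) = Add(-4, -6770) = -6774)
Add(q, Mul(-1, -68634)) = Add(-6774, Mul(-1, -68634)) = Add(-6774, 68634) = 61860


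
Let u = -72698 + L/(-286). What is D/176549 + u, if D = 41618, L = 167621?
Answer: -3700322548953/50493014 ≈ -73284.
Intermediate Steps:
u = -20959249/286 (u = -72698 + 167621/(-286) = -72698 + 167621*(-1/286) = -72698 - 167621/286 = -20959249/286 ≈ -73284.)
D/176549 + u = 41618/176549 - 20959249/286 = -3700322548953/50493014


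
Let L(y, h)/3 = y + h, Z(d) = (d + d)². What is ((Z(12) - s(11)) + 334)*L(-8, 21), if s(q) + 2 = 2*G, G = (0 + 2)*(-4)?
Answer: 36192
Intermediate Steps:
Z(d) = 4*d² (Z(d) = (2*d)² = 4*d²)
G = -8 (G = 2*(-4) = -8)
s(q) = -18 (s(q) = -2 + 2*(-8) = -2 - 16 = -18)
L(y, h) = 3*h + 3*y (L(y, h) = 3*(y + h) = 3*(h + y) = 3*h + 3*y)
((Z(12) - s(11)) + 334)*L(-8, 21) = ((4*12² - 1*(-18)) + 334)*(3*21 + 3*(-8)) = ((4*144 + 18) + 334)*(63 - 24) = ((576 + 18) + 334)*39 = (594 + 334)*39 = 928*39 = 36192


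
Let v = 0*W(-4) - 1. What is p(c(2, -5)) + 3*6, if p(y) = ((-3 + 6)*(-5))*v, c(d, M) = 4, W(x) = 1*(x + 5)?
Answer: 33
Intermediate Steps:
W(x) = 5 + x (W(x) = 1*(5 + x) = 5 + x)
v = -1 (v = 0*(5 - 4) - 1 = 0*1 - 1 = 0 - 1 = -1)
p(y) = 15 (p(y) = ((-3 + 6)*(-5))*(-1) = (3*(-5))*(-1) = -15*(-1) = 15)
p(c(2, -5)) + 3*6 = 15 + 3*6 = 15 + 18 = 33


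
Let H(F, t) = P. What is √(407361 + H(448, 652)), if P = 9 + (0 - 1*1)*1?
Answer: √407369 ≈ 638.25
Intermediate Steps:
P = 8 (P = 9 + (0 - 1)*1 = 9 - 1*1 = 9 - 1 = 8)
H(F, t) = 8
√(407361 + H(448, 652)) = √(407361 + 8) = √407369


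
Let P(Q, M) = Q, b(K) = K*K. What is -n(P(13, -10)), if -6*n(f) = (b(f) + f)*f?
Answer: 1183/3 ≈ 394.33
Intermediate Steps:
b(K) = K²
n(f) = -f*(f + f²)/6 (n(f) = -(f² + f)*f/6 = -(f + f²)*f/6 = -f*(f + f²)/6)
-n(P(13, -10)) = -(-1)*13²*(1 + 13)/6 = -(-1)*169*14/6 = -1*(-1183/3) = 1183/3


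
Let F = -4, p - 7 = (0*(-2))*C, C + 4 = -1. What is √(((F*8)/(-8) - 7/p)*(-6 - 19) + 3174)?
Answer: √3099 ≈ 55.669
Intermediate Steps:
C = -5 (C = -4 - 1 = -5)
p = 7 (p = 7 + (0*(-2))*(-5) = 7 + 0*(-5) = 7 + 0 = 7)
√(((F*8)/(-8) - 7/p)*(-6 - 19) + 3174) = √((-4*8/(-8) - 7/7)*(-6 - 19) + 3174) = √((-32*(-⅛) - 7*⅐)*(-25) + 3174) = √((4 - 1)*(-25) + 3174) = √(3*(-25) + 3174) = √(-75 + 3174) = √3099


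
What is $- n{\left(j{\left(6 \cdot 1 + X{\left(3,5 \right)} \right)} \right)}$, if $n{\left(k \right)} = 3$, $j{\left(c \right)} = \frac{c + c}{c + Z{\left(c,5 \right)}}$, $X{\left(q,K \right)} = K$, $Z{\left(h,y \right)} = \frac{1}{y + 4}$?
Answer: $-3$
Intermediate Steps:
$Z{\left(h,y \right)} = \frac{1}{4 + y}$
$j{\left(c \right)} = \frac{2 c}{\frac{1}{9} + c}$ ($j{\left(c \right)} = \frac{c + c}{c + \frac{1}{4 + 5}} = \frac{2 c}{c + \frac{1}{9}} = \frac{2 c}{\frac{1}{9} + c}$)
$- n{\left(j{\left(6 \cdot 1 + X{\left(3,5 \right)} \right)} \right)} = \left(-1\right) 3 = -3$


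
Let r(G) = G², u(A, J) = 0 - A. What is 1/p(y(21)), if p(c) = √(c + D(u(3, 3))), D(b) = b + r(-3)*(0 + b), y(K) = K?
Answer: -I/3 ≈ -0.33333*I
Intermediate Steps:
u(A, J) = -A
D(b) = 10*b (D(b) = b + (-3)²*(0 + b) = b + 9*b = 10*b)
p(c) = √(-30 + c) (p(c) = √(c + 10*(-1*3)) = √(c + 10*(-3)) = √(c - 30) = √(-30 + c))
1/p(y(21)) = 1/(√(-30 + 21)) = 1/(√(-9)) = 1/(3*I) = -I/3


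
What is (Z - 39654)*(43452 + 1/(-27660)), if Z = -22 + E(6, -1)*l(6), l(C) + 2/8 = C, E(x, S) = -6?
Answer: -95454695657299/55320 ≈ -1.7255e+9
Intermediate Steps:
l(C) = -¼ + C
Z = -113/2 (Z = -22 - 6*(-¼ + 6) = -22 - 6*23/4 = -22 - 69/2 = -113/2 ≈ -56.500)
(Z - 39654)*(43452 + 1/(-27660)) = (-113/2 - 39654)*(43452 + 1/(-27660)) = -79421*(43452 - 1/27660)/2 = -79421/2*1201882319/27660 = -95454695657299/55320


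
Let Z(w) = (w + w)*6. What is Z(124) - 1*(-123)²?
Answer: -13641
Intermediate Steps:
Z(w) = 12*w (Z(w) = (2*w)*6 = 12*w)
Z(124) - 1*(-123)² = 12*124 - 1*(-123)² = 1488 - 1*15129 = 1488 - 15129 = -13641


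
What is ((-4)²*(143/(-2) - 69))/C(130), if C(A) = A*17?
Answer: -1124/1105 ≈ -1.0172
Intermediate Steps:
C(A) = 17*A
((-4)²*(143/(-2) - 69))/C(130) = ((-4)²*(143/(-2) - 69))/((17*130)) = (16*(143*(-½) - 69))/2210 = (16*(-143/2 - 69))*(1/2210) = (16*(-281/2))*(1/2210) = -2248*1/2210 = -1124/1105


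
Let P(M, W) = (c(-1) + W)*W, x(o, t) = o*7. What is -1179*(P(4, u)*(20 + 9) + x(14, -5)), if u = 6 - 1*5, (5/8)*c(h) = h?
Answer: -475137/5 ≈ -95027.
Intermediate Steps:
c(h) = 8*h/5
u = 1 (u = 6 - 5 = 1)
x(o, t) = 7*o
P(M, W) = W*(-8/5 + W) (P(M, W) = ((8/5)*(-1) + W)*W = (-8/5 + W)*W = W*(-8/5 + W))
-1179*(P(4, u)*(20 + 9) + x(14, -5)) = -1179*(((1/5)*1*(-8 + 5*1))*(20 + 9) + 7*14) = -1179*(((1/5)*1*(-8 + 5))*29 + 98) = -1179*(((1/5)*1*(-3))*29 + 98) = -1179*(-3/5*29 + 98) = -1179*(-87/5 + 98) = -1179*403/5 = -475137/5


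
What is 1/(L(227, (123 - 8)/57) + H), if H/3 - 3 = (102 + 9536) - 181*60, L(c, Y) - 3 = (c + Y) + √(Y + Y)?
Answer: -241908/828530371 - 57*√13110/38112397066 ≈ -0.00029214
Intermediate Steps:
L(c, Y) = 3 + Y + c + √2*√Y (L(c, Y) = 3 + ((c + Y) + √(Y + Y)) = 3 + ((Y + c) + √(2*Y)) = 3 + ((Y + c) + √2*√Y) = 3 + (Y + c + √2*√Y) = 3 + Y + c + √2*√Y)
H = -3657 (H = 9 + 3*((102 + 9536) - 181*60) = 9 + 3*(9638 - 10860) = 9 + 3*(-1222) = 9 - 3666 = -3657)
1/(L(227, (123 - 8)/57) + H) = 1/((3 + (123 - 8)/57 + 227 + √2*√((123 - 8)/57)) - 3657) = 1/((3 + 115*(1/57) + 227 + √2*√(115*(1/57))) - 3657) = 1/((3 + 115/57 + 227 + √2*√(115/57)) - 3657) = 1/((3 + 115/57 + 227 + √2*(√6555/57)) - 3657) = 1/((3 + 115/57 + 227 + √13110/57) - 3657) = 1/((13225/57 + √13110/57) - 3657) = 1/(-195224/57 + √13110/57)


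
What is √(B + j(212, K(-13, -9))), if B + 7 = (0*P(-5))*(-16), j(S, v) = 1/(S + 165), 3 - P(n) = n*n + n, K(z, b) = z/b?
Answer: I*√994526/377 ≈ 2.6452*I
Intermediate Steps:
P(n) = 3 - n - n² (P(n) = 3 - (n*n + n) = 3 - (n² + n) = 3 - (n + n²) = 3 + (-n - n²) = 3 - n - n²)
j(S, v) = 1/(165 + S)
B = -7 (B = -7 + (0*(3 - 1*(-5) - 1*(-5)²))*(-16) = -7 + (0*(3 + 5 - 1*25))*(-16) = -7 + (0*(3 + 5 - 25))*(-16) = -7 + (0*(-17))*(-16) = -7 + 0*(-16) = -7 + 0 = -7)
√(B + j(212, K(-13, -9))) = √(-7 + 1/(165 + 212)) = √(-7 + 1/377) = √(-2638/377) = I*√994526/377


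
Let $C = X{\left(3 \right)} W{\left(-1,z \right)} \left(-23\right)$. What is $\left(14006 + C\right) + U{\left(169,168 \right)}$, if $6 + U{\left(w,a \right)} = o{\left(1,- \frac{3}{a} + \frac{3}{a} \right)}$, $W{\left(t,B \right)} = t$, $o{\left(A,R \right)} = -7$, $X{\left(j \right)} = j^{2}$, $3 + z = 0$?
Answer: $14200$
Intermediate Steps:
$z = -3$ ($z = -3 + 0 = -3$)
$U{\left(w,a \right)} = -13$ ($U{\left(w,a \right)} = -6 - 7 = -13$)
$C = 207$ ($C = 3^{2} \left(-1\right) \left(-23\right) = 9 \left(-1\right) \left(-23\right) = \left(-9\right) \left(-23\right) = 207$)
$\left(14006 + C\right) + U{\left(169,168 \right)} = \left(14006 + 207\right) - 13 = 14213 - 13 = 14200$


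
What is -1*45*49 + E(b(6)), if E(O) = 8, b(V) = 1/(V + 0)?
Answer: -2197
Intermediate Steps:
b(V) = 1/V
-1*45*49 + E(b(6)) = -1*45*49 + 8 = -45*49 + 8 = -2205 + 8 = -2197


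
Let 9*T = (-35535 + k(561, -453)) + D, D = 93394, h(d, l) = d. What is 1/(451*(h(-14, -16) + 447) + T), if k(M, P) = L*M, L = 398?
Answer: 9/2038684 ≈ 4.4146e-6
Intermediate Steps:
k(M, P) = 398*M
T = 281137/9 (T = ((-35535 + 398*561) + 93394)/9 = ((-35535 + 223278) + 93394)/9 = (187743 + 93394)/9 = (⅑)*281137 = 281137/9 ≈ 31237.)
1/(451*(h(-14, -16) + 447) + T) = 1/(451*(-14 + 447) + 281137/9) = 1/(451*433 + 281137/9) = 1/(195283 + 281137/9) = 1/(2038684/9) = 9/2038684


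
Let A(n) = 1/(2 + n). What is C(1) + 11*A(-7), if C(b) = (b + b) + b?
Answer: ⅘ ≈ 0.80000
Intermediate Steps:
C(b) = 3*b (C(b) = 2*b + b = 3*b)
C(1) + 11*A(-7) = 3*1 + 11/(2 - 7) = 3 + 11/(-5) = 3 + 11*(-⅕) = 3 - 11/5 = ⅘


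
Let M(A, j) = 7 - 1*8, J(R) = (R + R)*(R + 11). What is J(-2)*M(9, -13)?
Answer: 36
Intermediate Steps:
J(R) = 2*R*(11 + R) (J(R) = (2*R)*(11 + R) = 2*R*(11 + R))
M(A, j) = -1 (M(A, j) = 7 - 8 = -1)
J(-2)*M(9, -13) = (2*(-2)*(11 - 2))*(-1) = (2*(-2)*9)*(-1) = -36*(-1) = 36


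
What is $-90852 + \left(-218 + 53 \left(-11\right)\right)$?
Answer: $-91653$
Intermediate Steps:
$-90852 + \left(-218 + 53 \left(-11\right)\right) = -90852 - 801 = -91653$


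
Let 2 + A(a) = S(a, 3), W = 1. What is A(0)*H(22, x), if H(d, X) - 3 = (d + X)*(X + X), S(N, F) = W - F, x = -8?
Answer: 884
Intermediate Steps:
S(N, F) = 1 - F
A(a) = -4 (A(a) = -2 + (1 - 1*3) = -2 + (1 - 3) = -2 - 2 = -4)
H(d, X) = 3 + 2*X*(X + d) (H(d, X) = 3 + (d + X)*(X + X) = 3 + (X + d)*(2*X) = 3 + 2*X*(X + d))
A(0)*H(22, x) = -4*(3 + 2*(-8)**2 + 2*(-8)*22) = -4*(3 + 2*64 - 352) = -4*(3 + 128 - 352) = -4*(-221) = 884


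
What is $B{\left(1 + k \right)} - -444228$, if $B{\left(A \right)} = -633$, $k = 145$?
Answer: $443595$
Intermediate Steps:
$B{\left(1 + k \right)} - -444228 = -633 - -444228 = -633 + 444228 = 443595$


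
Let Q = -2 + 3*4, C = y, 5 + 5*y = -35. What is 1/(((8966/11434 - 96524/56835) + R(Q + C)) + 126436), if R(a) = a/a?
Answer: 324925695/41082333062312 ≈ 7.9091e-6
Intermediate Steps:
y = -8 (y = -1 + (⅕)*(-35) = -1 - 7 = -8)
C = -8
Q = 10 (Q = -2 + 12 = 10)
R(a) = 1
1/(((8966/11434 - 96524/56835) + R(Q + C)) + 126436) = 1/(((8966/11434 - 96524/56835) + 1) + 126436) = 1/(((8966*(1/11434) - 96524*1/56835) + 1) + 126436) = 1/(((4483/5717 - 96524/56835) + 1) + 126436) = 1/((-297036403/324925695 + 1) + 126436) = 1/(27889292/324925695 + 126436) = 1/(41082333062312/324925695) = 324925695/41082333062312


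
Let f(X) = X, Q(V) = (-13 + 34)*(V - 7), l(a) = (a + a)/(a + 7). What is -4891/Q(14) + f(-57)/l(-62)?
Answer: -1067329/18228 ≈ -58.554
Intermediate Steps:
l(a) = 2*a/(7 + a) (l(a) = (2*a)/(7 + a) = 2*a/(7 + a))
Q(V) = -147 + 21*V (Q(V) = 21*(-7 + V) = -147 + 21*V)
-4891/Q(14) + f(-57)/l(-62) = -4891/(-147 + 21*14) - 57/(2*(-62)/(7 - 62)) = -4891/(-147 + 294) - 57/(2*(-62)/(-55)) = -4891/147 - 57/(2*(-62)*(-1/55)) = -4891*1/147 - 57/124/55 = -4891/147 - 57*55/124 = -4891/147 - 3135/124 = -1067329/18228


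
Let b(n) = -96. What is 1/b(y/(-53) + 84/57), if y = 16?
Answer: -1/96 ≈ -0.010417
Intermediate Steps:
1/b(y/(-53) + 84/57) = 1/(-96) = -1/96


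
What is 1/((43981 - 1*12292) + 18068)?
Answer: 1/49757 ≈ 2.0098e-5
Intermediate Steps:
1/((43981 - 1*12292) + 18068) = 1/((43981 - 12292) + 18068) = 1/(31689 + 18068) = 1/49757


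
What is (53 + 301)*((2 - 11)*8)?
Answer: -25488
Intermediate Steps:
(53 + 301)*((2 - 11)*8) = 354*(-9*8) = 354*(-72) = -25488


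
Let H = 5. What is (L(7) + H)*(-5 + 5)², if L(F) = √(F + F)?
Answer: 0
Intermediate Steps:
L(F) = √2*√F (L(F) = √(2*F) = √2*√F)
(L(7) + H)*(-5 + 5)² = (√2*√7 + 5)*(-5 + 5)² = (√14 + 5)*0² = (5 + √14)*0 = 0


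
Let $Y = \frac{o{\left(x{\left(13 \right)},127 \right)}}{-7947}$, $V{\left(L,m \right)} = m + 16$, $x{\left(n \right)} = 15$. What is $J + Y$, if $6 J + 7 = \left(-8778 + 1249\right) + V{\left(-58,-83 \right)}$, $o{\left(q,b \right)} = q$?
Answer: $- \frac{6713459}{5298} \approx -1267.2$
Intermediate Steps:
$V{\left(L,m \right)} = 16 + m$
$J = - \frac{7603}{6}$ ($J = - \frac{7}{6} + \frac{\left(-8778 + 1249\right) + \left(16 - 83\right)}{6} = - \frac{7}{6} + \frac{-7529 - 67}{6} = - \frac{7}{6} + \frac{1}{6} \left(-7596\right) = - \frac{7}{6} - 1266 = - \frac{7603}{6} \approx -1267.2$)
$Y = - \frac{5}{2649}$ ($Y = \frac{15}{-7947} = 15 \left(- \frac{1}{7947}\right) = - \frac{5}{2649} \approx -0.0018875$)
$J + Y = - \frac{7603}{6} - \frac{5}{2649} = - \frac{6713459}{5298}$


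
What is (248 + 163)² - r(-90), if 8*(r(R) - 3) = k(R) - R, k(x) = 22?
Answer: 168904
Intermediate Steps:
r(R) = 23/4 - R/8 (r(R) = 3 + (22 - R)/8 = 3 + (11/4 - R/8) = 23/4 - R/8)
(248 + 163)² - r(-90) = (248 + 163)² - (23/4 - ⅛*(-90)) = 411² - (23/4 + 45/4) = 168921 - 1*17 = 168921 - 17 = 168904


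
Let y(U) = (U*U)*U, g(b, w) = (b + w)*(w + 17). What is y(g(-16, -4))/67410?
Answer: -1757600/6741 ≈ -260.73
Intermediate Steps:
g(b, w) = (17 + w)*(b + w) (g(b, w) = (b + w)*(17 + w) = (17 + w)*(b + w))
y(U) = U³ (y(U) = U²*U = U³)
y(g(-16, -4))/67410 = ((-4)² + 17*(-16) + 17*(-4) - 16*(-4))³/67410 = (16 - 272 - 68 + 64)³*(1/67410) = (-260)³*(1/67410) = -17576000*1/67410 = -1757600/6741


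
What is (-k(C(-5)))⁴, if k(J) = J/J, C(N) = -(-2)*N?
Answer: 1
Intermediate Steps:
C(N) = 2*N
k(J) = 1
(-k(C(-5)))⁴ = (-1*1)⁴ = (-1)⁴ = 1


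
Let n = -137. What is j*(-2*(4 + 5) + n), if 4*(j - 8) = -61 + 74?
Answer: -6975/4 ≈ -1743.8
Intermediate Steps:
j = 45/4 (j = 8 + (-61 + 74)/4 = 8 + (¼)*13 = 8 + 13/4 = 45/4 ≈ 11.250)
j*(-2*(4 + 5) + n) = 45*(-2*(4 + 5) - 137)/4 = 45*(-2*9 - 137)/4 = 45*(-18 - 137)/4 = (45/4)*(-155) = -6975/4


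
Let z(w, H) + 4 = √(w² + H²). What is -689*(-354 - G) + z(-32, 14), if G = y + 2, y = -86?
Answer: 186026 + 2*√305 ≈ 1.8606e+5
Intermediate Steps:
z(w, H) = -4 + √(H² + w²) (z(w, H) = -4 + √(w² + H²) = -4 + √(H² + w²))
G = -84 (G = -86 + 2 = -84)
-689*(-354 - G) + z(-32, 14) = -689*(-354 - 1*(-84)) + (-4 + √(14² + (-32)²)) = -689*(-354 + 84) + (-4 + √(196 + 1024)) = -689*(-270) + (-4 + √1220) = 186030 + (-4 + 2*√305) = 186026 + 2*√305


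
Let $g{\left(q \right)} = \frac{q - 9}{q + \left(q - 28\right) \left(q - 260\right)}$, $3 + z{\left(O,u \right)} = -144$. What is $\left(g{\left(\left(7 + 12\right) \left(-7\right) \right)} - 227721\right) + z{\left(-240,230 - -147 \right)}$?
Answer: $- \frac{7193792831}{31570} \approx -2.2787 \cdot 10^{5}$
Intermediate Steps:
$z{\left(O,u \right)} = -147$ ($z{\left(O,u \right)} = -3 - 144 = -147$)
$g{\left(q \right)} = \frac{-9 + q}{q + \left(-260 + q\right) \left(-28 + q\right)}$ ($g{\left(q \right)} = \frac{-9 + q}{q + \left(-28 + q\right) \left(-260 + q\right)} = \frac{-9 + q}{q + \left(-260 + q\right) \left(-28 + q\right)}$)
$\left(g{\left(\left(7 + 12\right) \left(-7\right) \right)} - 227721\right) + z{\left(-240,230 - -147 \right)} = \left(\frac{-9 + \left(7 + 12\right) \left(-7\right)}{7280 + \left(\left(7 + 12\right) \left(-7\right)\right)^{2} - 287 \left(7 + 12\right) \left(-7\right)} - 227721\right) - 147 = \left(\frac{-9 + 19 \left(-7\right)}{7280 + \left(19 \left(-7\right)\right)^{2} - 287 \cdot 19 \left(-7\right)} - 227721\right) - 147 = \left(\frac{-9 - 133}{7280 + \left(-133\right)^{2} - -38171} - 227721\right) - 147 = \left(\frac{1}{7280 + 17689 + 38171} \left(-142\right) - 227721\right) - 147 = \left(\frac{1}{63140} \left(-142\right) - 227721\right) - 147 = \left(- \frac{71}{31570} - 227721\right) - 147 = - \frac{7189152041}{31570} - 147 = - \frac{7193792831}{31570}$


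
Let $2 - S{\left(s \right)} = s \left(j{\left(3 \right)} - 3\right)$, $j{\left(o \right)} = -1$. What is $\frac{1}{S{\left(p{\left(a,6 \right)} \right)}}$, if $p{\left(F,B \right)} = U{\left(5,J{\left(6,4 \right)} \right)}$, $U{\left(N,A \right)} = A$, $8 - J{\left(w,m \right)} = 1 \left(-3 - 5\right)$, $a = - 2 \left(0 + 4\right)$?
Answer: $\frac{1}{66} \approx 0.015152$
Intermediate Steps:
$a = -8$ ($a = \left(-2\right) 4 = -8$)
$J{\left(w,m \right)} = 16$ ($J{\left(w,m \right)} = 8 - 1 \left(-3 - 5\right) = 8 - 1 \left(-8\right) = 8 - -8 = 8 + 8 = 16$)
$p{\left(F,B \right)} = 16$
$S{\left(s \right)} = 2 + 4 s$ ($S{\left(s \right)} = 2 - s \left(-1 - 3\right) = 2 - s \left(-4\right) = 2 - - 4 s = 2 + 4 s$)
$\frac{1}{S{\left(p{\left(a,6 \right)} \right)}} = \frac{1}{2 + 4 \cdot 16} = \frac{1}{2 + 64} = \frac{1}{66}$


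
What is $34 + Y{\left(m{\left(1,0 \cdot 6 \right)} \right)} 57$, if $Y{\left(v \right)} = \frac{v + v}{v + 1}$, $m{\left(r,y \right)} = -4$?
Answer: $186$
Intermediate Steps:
$Y{\left(v \right)} = \frac{2 v}{1 + v}$
$34 + Y{\left(m{\left(1,0 \cdot 6 \right)} \right)} 57 = 34 + 2 \left(-4\right) \frac{1}{1 - 4} \cdot 57 = 34 + 2 \left(-4\right) \frac{1}{-3} \cdot 57 = 34 + 2 \left(-4\right) \left(- \frac{1}{3}\right) 57 = 34 + \frac{8}{3} \cdot 57 = 34 + 152 = 186$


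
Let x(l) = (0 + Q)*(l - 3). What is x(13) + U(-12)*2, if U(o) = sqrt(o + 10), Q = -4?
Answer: -40 + 2*I*sqrt(2) ≈ -40.0 + 2.8284*I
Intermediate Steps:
x(l) = 12 - 4*l (x(l) = (0 - 4)*(l - 3) = -4*(-3 + l) = 12 - 4*l)
U(o) = sqrt(10 + o)
x(13) + U(-12)*2 = (12 - 4*13) + sqrt(10 - 12)*2 = (12 - 52) + sqrt(-2)*2 = -40 + (I*sqrt(2))*2 = -40 + 2*I*sqrt(2)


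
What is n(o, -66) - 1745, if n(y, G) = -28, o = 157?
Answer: -1773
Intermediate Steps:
n(o, -66) - 1745 = -28 - 1745 = -1773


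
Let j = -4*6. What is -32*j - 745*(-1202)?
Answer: 896258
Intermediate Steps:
j = -24
-32*j - 745*(-1202) = -32*(-24) - 745*(-1202) = 768 + 895490 = 896258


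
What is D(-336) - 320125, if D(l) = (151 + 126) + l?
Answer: -320184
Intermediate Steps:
D(l) = 277 + l
D(-336) - 320125 = (277 - 336) - 320125 = -59 - 320125 = -320184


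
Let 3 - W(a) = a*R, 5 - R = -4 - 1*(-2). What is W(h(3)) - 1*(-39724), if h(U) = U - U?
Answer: 39727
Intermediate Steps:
h(U) = 0
R = 7 (R = 5 - (-4 - 1*(-2)) = 5 - (-4 + 2) = 5 - 1*(-2) = 5 + 2 = 7)
W(a) = 3 - 7*a (W(a) = 3 - a*7 = 3 - 7*a)
W(h(3)) - 1*(-39724) = (3 - 7*0) - 1*(-39724) = (3 + 0) + 39724 = 3 + 39724 = 39727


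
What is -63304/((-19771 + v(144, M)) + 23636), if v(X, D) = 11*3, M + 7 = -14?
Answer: -31652/1949 ≈ -16.240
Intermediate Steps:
M = -21 (M = -7 - 14 = -21)
v(X, D) = 33
-63304/((-19771 + v(144, M)) + 23636) = -63304/((-19771 + 33) + 23636) = -63304/(-19738 + 23636) = -63304/3898 = -63304*1/3898 = -31652/1949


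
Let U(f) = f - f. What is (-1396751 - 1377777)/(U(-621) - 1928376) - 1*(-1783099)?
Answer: 429811011469/241047 ≈ 1.7831e+6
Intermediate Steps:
U(f) = 0
(-1396751 - 1377777)/(U(-621) - 1928376) - 1*(-1783099) = (-1396751 - 1377777)/(0 - 1928376) - 1*(-1783099) = -2774528/(-1928376) + 1783099 = -2774528*(-1/1928376) + 1783099 = 346816/241047 + 1783099 = 429811011469/241047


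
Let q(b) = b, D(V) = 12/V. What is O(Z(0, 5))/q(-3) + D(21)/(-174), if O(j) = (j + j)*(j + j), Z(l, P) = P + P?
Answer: -81202/609 ≈ -133.34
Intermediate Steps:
Z(l, P) = 2*P
O(j) = 4*j² (O(j) = (2*j)*(2*j) = 4*j²)
O(Z(0, 5))/q(-3) + D(21)/(-174) = (4*(2*5)²)/(-3) + (12/21)/(-174) = (4*10²)*(-⅓) + (12*(1/21))*(-1/174) = (4*100)*(-⅓) + (4/7)*(-1/174) = 400*(-⅓) - 2/609 = -400/3 - 2/609 = -81202/609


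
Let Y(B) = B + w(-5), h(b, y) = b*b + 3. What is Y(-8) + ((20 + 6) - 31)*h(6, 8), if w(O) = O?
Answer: -208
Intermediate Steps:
h(b, y) = 3 + b² (h(b, y) = b² + 3 = 3 + b²)
Y(B) = -5 + B (Y(B) = B - 5 = -5 + B)
Y(-8) + ((20 + 6) - 31)*h(6, 8) = (-5 - 8) + ((20 + 6) - 31)*(3 + 6²) = -13 + (26 - 31)*(3 + 36) = -13 - 5*39 = -13 - 195 = -208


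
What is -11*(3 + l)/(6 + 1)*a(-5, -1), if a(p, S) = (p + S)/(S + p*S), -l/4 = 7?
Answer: -825/14 ≈ -58.929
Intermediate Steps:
l = -28 (l = -4*7 = -28)
a(p, S) = (S + p)/(S + S*p)
-11*(3 + l)/(6 + 1)*a(-5, -1) = -11*(3 - 28)/(6 + 1)*(-1 - 5)/((-1)*(1 - 5)) = -11*(-25/7)*(-1*(-6)/(-4)) = -11*(-25*⅐)*(-1*(-¼)*(-6)) = -(-275)*(-3)/(7*2) = -11*75/14 = -825/14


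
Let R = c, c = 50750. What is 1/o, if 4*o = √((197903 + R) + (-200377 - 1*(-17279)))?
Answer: 4*√65555/65555 ≈ 0.015623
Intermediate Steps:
R = 50750
o = √65555/4 (o = √((197903 + 50750) + (-200377 - 1*(-17279)))/4 = √(248653 + (-200377 + 17279))/4 = √(248653 - 183098)/4 = √65555/4 ≈ 64.009)
1/o = 1/(√65555/4) = 4*√65555/65555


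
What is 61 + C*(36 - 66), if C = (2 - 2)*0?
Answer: 61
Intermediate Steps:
C = 0 (C = 0*0 = 0)
61 + C*(36 - 66) = 61 + 0*(36 - 66) = 61 + 0*(-30) = 61 + 0 = 61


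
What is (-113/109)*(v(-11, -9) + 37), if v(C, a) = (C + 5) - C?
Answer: -4746/109 ≈ -43.541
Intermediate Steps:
v(C, a) = 5 (v(C, a) = (5 + C) - C = 5)
(-113/109)*(v(-11, -9) + 37) = (-113/109)*(5 + 37) = -113*1/109*42 = -113/109*42 = -4746/109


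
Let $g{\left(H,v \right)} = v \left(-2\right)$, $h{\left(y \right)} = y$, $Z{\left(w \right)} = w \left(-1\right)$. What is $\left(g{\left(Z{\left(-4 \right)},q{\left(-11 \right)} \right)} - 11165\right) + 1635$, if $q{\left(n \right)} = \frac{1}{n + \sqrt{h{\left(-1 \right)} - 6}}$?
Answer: $- \frac{609909}{64} + \frac{i \sqrt{7}}{64} \approx -9529.8 + 0.04134 i$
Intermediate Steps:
$Z{\left(w \right)} = - w$
$q{\left(n \right)} = \frac{1}{n + i \sqrt{7}}$ ($q{\left(n \right)} = \frac{1}{n + \sqrt{-1 - 6}} = \frac{1}{n + \sqrt{-7}} = \frac{1}{n + i \sqrt{7}}$)
$g{\left(H,v \right)} = - 2 v$
$\left(g{\left(Z{\left(-4 \right)},q{\left(-11 \right)} \right)} - 11165\right) + 1635 = \left(- \frac{2}{-11 + i \sqrt{7}} - 11165\right) + 1635 = \left(-11165 - \frac{2}{-11 + i \sqrt{7}}\right) + 1635 = -9530 - \frac{2}{-11 + i \sqrt{7}}$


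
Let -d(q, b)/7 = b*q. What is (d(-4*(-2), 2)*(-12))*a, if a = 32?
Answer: 43008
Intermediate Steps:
d(q, b) = -7*b*q
(d(-4*(-2), 2)*(-12))*a = (-7*2*(-4*(-2))*(-12))*32 = (-7*2*8*(-12))*32 = -112*(-12)*32 = 1344*32 = 43008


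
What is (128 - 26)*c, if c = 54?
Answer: 5508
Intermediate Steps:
(128 - 26)*c = (128 - 26)*54 = 102*54 = 5508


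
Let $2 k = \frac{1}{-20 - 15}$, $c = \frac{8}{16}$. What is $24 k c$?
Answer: $- \frac{6}{35} \approx -0.17143$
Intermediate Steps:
$c = \frac{1}{2}$ ($c = 8 \cdot \frac{1}{16} = \frac{1}{2} \approx 0.5$)
$k = - \frac{1}{70}$ ($k = \frac{1}{2 \left(-20 - 15\right)} = \frac{1}{2 \left(-35\right)} = \frac{1}{2} \left(- \frac{1}{35}\right) = - \frac{1}{70} \approx -0.014286$)
$24 k c = 24 \left(- \frac{1}{70}\right) \frac{1}{2} = \left(- \frac{12}{35}\right) \frac{1}{2} = - \frac{6}{35}$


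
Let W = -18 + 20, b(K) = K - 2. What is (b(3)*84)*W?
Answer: 168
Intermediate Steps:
b(K) = -2 + K
W = 2
(b(3)*84)*W = ((-2 + 3)*84)*2 = (1*84)*2 = 84*2 = 168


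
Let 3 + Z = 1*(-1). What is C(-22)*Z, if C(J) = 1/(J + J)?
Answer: 1/11 ≈ 0.090909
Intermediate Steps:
C(J) = 1/(2*J)
Z = -4 (Z = -3 + 1*(-1) = -3 - 1 = -4)
C(-22)*Z = ((1/2)/(-22))*(-4) = ((1/2)*(-1/22))*(-4) = -1/44*(-4) = 1/11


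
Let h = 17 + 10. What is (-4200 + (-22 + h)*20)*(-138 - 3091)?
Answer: 13238900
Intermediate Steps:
h = 27
(-4200 + (-22 + h)*20)*(-138 - 3091) = (-4200 + (-22 + 27)*20)*(-138 - 3091) = (-4200 + 5*20)*(-3229) = (-4200 + 100)*(-3229) = -4100*(-3229) = 13238900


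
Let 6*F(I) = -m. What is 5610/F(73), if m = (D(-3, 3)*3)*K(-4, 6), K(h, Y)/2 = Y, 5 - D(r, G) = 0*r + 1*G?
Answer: -935/2 ≈ -467.50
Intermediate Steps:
D(r, G) = 5 - G (D(r, G) = 5 - (0*r + 1*G) = 5 - (0 + G) = 5 - G)
K(h, Y) = 2*Y
m = 72 (m = ((5 - 1*3)*3)*(2*6) = ((5 - 3)*3)*12 = (2*3)*12 = 6*12 = 72)
F(I) = -12 (F(I) = (-1*72)/6 = (1/6)*(-72) = -12)
5610/F(73) = 5610/(-12) = 5610*(-1/12) = -935/2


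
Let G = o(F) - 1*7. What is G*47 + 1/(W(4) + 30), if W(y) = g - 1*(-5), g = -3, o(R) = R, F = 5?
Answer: -3007/32 ≈ -93.969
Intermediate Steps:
W(y) = 2 (W(y) = -3 - 1*(-5) = -3 + 5 = 2)
G = -2 (G = 5 - 1*7 = 5 - 7 = -2)
G*47 + 1/(W(4) + 30) = -2*47 + 1/(2 + 30) = -94 + 1/32 = -3007/32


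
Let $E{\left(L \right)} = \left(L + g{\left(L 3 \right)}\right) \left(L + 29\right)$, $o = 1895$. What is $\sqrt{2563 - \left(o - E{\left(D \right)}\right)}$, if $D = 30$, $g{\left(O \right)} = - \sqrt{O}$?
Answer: $\sqrt{2438 - 177 \sqrt{10}} \approx 43.339$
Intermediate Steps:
$E{\left(L \right)} = \left(29 + L\right) \left(L - \sqrt{3} \sqrt{L}\right)$ ($E{\left(L \right)} = \left(L - \sqrt{L 3}\right) \left(L + 29\right) = \left(L - \sqrt{3 L}\right) \left(29 + L\right) = \left(L - \sqrt{3} \sqrt{L}\right) \left(29 + L\right) = \left(29 + L\right) \left(L - \sqrt{3} \sqrt{L}\right)$)
$\sqrt{2563 - \left(o - E{\left(D \right)}\right)} = \sqrt{2563 - \left(125 + \sqrt{3} \cdot 30^{\frac{3}{2}} + 29 \sqrt{3} \sqrt{30}\right)} = \sqrt{2563 - \left(125 + 87 \sqrt{10} + \sqrt{3} \cdot 30 \sqrt{30}\right)} = \sqrt{2563 - \left(125 + 177 \sqrt{10}\right)} = \sqrt{2438 - 177 \sqrt{10}}$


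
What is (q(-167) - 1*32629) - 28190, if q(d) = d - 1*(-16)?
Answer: -60970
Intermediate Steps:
q(d) = 16 + d (q(d) = d + 16 = 16 + d)
(q(-167) - 1*32629) - 28190 = ((16 - 167) - 1*32629) - 28190 = (-151 - 32629) - 28190 = -32780 - 28190 = -60970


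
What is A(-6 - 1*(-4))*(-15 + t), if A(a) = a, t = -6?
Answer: 42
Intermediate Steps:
A(-6 - 1*(-4))*(-15 + t) = (-6 - 1*(-4))*(-15 - 6) = (-6 + 4)*(-21) = -2*(-21) = 42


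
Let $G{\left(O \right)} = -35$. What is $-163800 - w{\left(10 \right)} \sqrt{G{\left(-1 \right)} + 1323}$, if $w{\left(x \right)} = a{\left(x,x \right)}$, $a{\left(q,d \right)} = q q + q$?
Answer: $-163800 - 220 \sqrt{322} \approx -1.6775 \cdot 10^{5}$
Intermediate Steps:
$a{\left(q,d \right)} = q + q^{2}$ ($a{\left(q,d \right)} = q^{2} + q = q + q^{2}$)
$w{\left(x \right)} = x \left(1 + x\right)$
$-163800 - w{\left(10 \right)} \sqrt{G{\left(-1 \right)} + 1323} = -163800 - 10 \left(1 + 10\right) \sqrt{-35 + 1323} = -163800 - 10 \cdot 11 \sqrt{1288} = -163800 - 110 \cdot 2 \sqrt{322} = -163800 - 220 \sqrt{322}$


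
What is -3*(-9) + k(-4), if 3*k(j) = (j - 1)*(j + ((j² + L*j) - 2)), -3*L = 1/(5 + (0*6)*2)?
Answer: 89/9 ≈ 9.8889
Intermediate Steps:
L = -1/15 (L = -1/(3*(5 + (0*6)*2)) = -1/(3*(5 + 0*2)) = -1/(3*(5 + 0)) = -⅓/5 = -⅓*⅕ = -1/15 ≈ -0.066667)
k(j) = (-1 + j)*(-2 + j² + 14*j/15)/3 (k(j) = ((j - 1)*(j + ((j² - j/15) - 2)))/3 = ((-1 + j)*(j + (-2 + j² - j/15)))/3 = ((-1 + j)*(-2 + j² + 14*j/15))/3 = (-1 + j)*(-2 + j² + 14*j/15)/3)
-3*(-9) + k(-4) = -3*(-9) + (⅔ - 44/45*(-4) - 1/45*(-4)² + (⅓)*(-4)³) = 27 + (⅔ + 176/45 - 1/45*16 + (⅓)*(-64)) = 27 + (⅔ + 176/45 - 16/45 - 64/3) = 27 - 154/9 = 89/9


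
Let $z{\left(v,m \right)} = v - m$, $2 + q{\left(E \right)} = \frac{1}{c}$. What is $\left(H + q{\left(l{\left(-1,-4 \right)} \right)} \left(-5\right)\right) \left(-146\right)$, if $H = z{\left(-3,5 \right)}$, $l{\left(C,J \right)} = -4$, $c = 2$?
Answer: $73$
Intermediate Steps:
$q{\left(E \right)} = - \frac{3}{2}$ ($q{\left(E \right)} = -2 + \frac{1}{2} = - \frac{3}{2}$)
$H = -8$ ($H = -3 - 5 = -8$)
$\left(H + q{\left(l{\left(-1,-4 \right)} \right)} \left(-5\right)\right) \left(-146\right) = \left(-8 - - \frac{15}{2}\right) \left(-146\right) = \left(-8 + \frac{15}{2}\right) \left(-146\right) = \left(- \frac{1}{2}\right) \left(-146\right) = 73$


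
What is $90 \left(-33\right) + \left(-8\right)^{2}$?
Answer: $-2906$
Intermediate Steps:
$90 \left(-33\right) + \left(-8\right)^{2} = -2970 + 64 = -2906$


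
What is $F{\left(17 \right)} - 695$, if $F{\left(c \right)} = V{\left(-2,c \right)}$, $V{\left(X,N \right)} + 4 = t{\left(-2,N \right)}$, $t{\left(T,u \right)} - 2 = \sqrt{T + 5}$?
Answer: $-697 + \sqrt{3} \approx -695.27$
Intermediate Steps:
$t{\left(T,u \right)} = 2 + \sqrt{5 + T}$ ($t{\left(T,u \right)} = 2 + \sqrt{T + 5} = 2 + \sqrt{5 + T}$)
$V{\left(X,N \right)} = -2 + \sqrt{3}$ ($V{\left(X,N \right)} = -4 + \left(2 + \sqrt{5 - 2}\right) = -4 + \left(2 + \sqrt{3}\right) = -2 + \sqrt{3}$)
$F{\left(c \right)} = -2 + \sqrt{3}$
$F{\left(17 \right)} - 695 = \left(-2 + \sqrt{3}\right) - 695 = -697 + \sqrt{3}$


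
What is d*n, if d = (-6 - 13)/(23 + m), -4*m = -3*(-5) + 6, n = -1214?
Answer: 92264/71 ≈ 1299.5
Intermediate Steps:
m = -21/4 (m = -(-3*(-5) + 6)/4 = -(15 + 6)/4 = -1/4*21 = -21/4 ≈ -5.2500)
d = -76/71 (d = (-6 - 13)/(23 - 21/4) = -19/71/4 = -19*4/71 = -76/71 ≈ -1.0704)
d*n = -76/71*(-1214) = 92264/71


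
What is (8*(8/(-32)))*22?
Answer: -44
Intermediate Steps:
(8*(8/(-32)))*22 = (8*(8*(-1/32)))*22 = (8*(-¼))*22 = -2*22 = -44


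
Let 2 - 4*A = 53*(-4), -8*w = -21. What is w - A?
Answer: -407/8 ≈ -50.875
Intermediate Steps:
w = 21/8 (w = -⅛*(-21) = 21/8 ≈ 2.6250)
A = 107/2 (A = ½ - 53*(-4)/4 = ½ - ¼*(-212) = ½ + 53 = 107/2 ≈ 53.500)
w - A = 21/8 - 1*107/2 = 21/8 - 107/2 = -407/8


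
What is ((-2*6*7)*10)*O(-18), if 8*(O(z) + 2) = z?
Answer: 3570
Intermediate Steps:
O(z) = -2 + z/8
((-2*6*7)*10)*O(-18) = ((-2*6*7)*10)*(-2 + (1/8)*(-18)) = (-12*7*10)*(-2 - 9/4) = -84*10*(-17/4) = -840*(-17/4) = 3570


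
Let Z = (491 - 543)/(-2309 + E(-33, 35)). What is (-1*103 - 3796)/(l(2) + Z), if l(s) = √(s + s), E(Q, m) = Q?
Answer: -4565729/2368 ≈ -1928.1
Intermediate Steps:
l(s) = √2*√s (l(s) = √(2*s) = √2*√s)
Z = 26/1171 (Z = (491 - 543)/(-2309 - 33) = -52/(-2342) = -52*(-1/2342) = 26/1171 ≈ 0.022203)
(-1*103 - 3796)/(l(2) + Z) = (-1*103 - 3796)/(√2*√2 + 26/1171) = (-103 - 3796)/(2 + 26/1171) = -3899/2368/1171 = -3899*1171/2368 = -4565729/2368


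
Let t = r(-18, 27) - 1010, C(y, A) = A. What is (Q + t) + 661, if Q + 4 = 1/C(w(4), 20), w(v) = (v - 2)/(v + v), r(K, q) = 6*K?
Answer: -9219/20 ≈ -460.95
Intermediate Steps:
w(v) = (-2 + v)/(2*v) (w(v) = (-2 + v)/((2*v)) = (-2 + v)*(1/(2*v)) = (-2 + v)/(2*v))
Q = -79/20 (Q = -4 + 1/20 = -79/20 ≈ -3.9500)
t = -1118 (t = 6*(-18) - 1010 = -108 - 1010 = -1118)
(Q + t) + 661 = (-79/20 - 1118) + 661 = -22439/20 + 661 = -9219/20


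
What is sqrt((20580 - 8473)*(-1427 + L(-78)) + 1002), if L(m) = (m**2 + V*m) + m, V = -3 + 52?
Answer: sqrt(9166001) ≈ 3027.5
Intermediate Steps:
V = 49
L(m) = m**2 + 50*m (L(m) = (m**2 + 49*m) + m = m**2 + 50*m)
sqrt((20580 - 8473)*(-1427 + L(-78)) + 1002) = sqrt((20580 - 8473)*(-1427 - 78*(50 - 78)) + 1002) = sqrt(12107*(-1427 - 78*(-28)) + 1002) = sqrt(12107*(-1427 + 2184) + 1002) = sqrt(12107*757 + 1002) = sqrt(9164999 + 1002) = sqrt(9166001)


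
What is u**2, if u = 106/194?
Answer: 2809/9409 ≈ 0.29854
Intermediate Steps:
u = 53/97 (u = 106*(1/194) = 53/97 ≈ 0.54639)
u**2 = (53/97)**2 = 2809/9409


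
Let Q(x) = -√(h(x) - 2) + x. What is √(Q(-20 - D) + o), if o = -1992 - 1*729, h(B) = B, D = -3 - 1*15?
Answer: √(-2723 - 2*I) ≈ 0.0192 - 52.182*I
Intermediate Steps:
D = -18 (D = -3 - 15 = -18)
Q(x) = x - √(-2 + x) (Q(x) = -√(x - 2) + x = -√(-2 + x) + x = x - √(-2 + x))
o = -2721 (o = -1992 - 729 = -2721)
√(Q(-20 - D) + o) = √(((-20 - 1*(-18)) - √(-2 + (-20 - 1*(-18)))) - 2721) = √(((-20 + 18) - √(-2 + (-20 + 18))) - 2721) = √((-2 - √(-2 - 2)) - 2721) = √((-2 - √(-4)) - 2721) = √((-2 - 2*I) - 2721) = √(-2723 - 2*I)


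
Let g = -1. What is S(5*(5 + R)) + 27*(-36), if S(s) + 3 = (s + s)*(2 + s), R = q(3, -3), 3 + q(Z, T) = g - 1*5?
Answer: -255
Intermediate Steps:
q(Z, T) = -9 (q(Z, T) = -3 + (-1 - 1*5) = -3 + (-1 - 5) = -3 - 6 = -9)
R = -9
S(s) = -3 + 2*s*(2 + s) (S(s) = -3 + (s + s)*(2 + s) = -3 + (2*s)*(2 + s) = -3 + 2*s*(2 + s))
S(5*(5 + R)) + 27*(-36) = (-3 + 2*(5*(5 - 9))**2 + 4*(5*(5 - 9))) + 27*(-36) = (-3 + 2*(5*(-4))**2 + 4*(5*(-4))) - 972 = (-3 + 2*(-20)**2 + 4*(-20)) - 972 = (-3 + 2*400 - 80) - 972 = (-3 + 800 - 80) - 972 = 717 - 972 = -255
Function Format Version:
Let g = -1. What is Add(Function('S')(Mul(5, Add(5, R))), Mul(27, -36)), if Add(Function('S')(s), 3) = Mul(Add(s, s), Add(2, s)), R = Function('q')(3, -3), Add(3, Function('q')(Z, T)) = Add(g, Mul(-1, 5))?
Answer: -255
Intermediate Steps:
Function('q')(Z, T) = -9 (Function('q')(Z, T) = Add(-3, Add(-1, Mul(-1, 5))) = Add(-3, Add(-1, -5)) = Add(-3, -6) = -9)
R = -9
Function('S')(s) = Add(-3, Mul(2, s, Add(2, s))) (Function('S')(s) = Add(-3, Mul(Add(s, s), Add(2, s))) = Add(-3, Mul(Mul(2, s), Add(2, s))) = Add(-3, Mul(2, s, Add(2, s))))
Add(Function('S')(Mul(5, Add(5, R))), Mul(27, -36)) = Add(Add(-3, Mul(2, Pow(Mul(5, Add(5, -9)), 2)), Mul(4, Mul(5, Add(5, -9)))), Mul(27, -36)) = Add(Add(-3, Mul(2, Pow(Mul(5, -4), 2)), Mul(4, Mul(5, -4))), -972) = Add(Add(-3, Mul(2, Pow(-20, 2)), Mul(4, -20)), -972) = Add(Add(-3, Mul(2, 400), -80), -972) = Add(Add(-3, 800, -80), -972) = Add(717, -972) = -255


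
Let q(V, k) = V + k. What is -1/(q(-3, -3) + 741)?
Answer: -1/735 ≈ -0.0013605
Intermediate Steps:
-1/(q(-3, -3) + 741) = -1/((-3 - 3) + 741) = -1/(-6 + 741) = -1/735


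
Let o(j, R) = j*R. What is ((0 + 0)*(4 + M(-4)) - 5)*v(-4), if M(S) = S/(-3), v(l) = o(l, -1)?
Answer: -20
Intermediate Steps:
o(j, R) = R*j
v(l) = -l
M(S) = -S/3 (M(S) = S*(-⅓) = -S/3)
((0 + 0)*(4 + M(-4)) - 5)*v(-4) = ((0 + 0)*(4 - ⅓*(-4)) - 5)*(-1*(-4)) = (0*(4 + 4/3) - 5)*4 = (0*(16/3) - 5)*4 = (0 - 5)*4 = -5*4 = -20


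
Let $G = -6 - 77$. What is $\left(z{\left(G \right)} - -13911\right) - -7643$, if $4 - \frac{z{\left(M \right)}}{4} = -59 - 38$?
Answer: $21958$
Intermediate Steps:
$G = -83$
$z{\left(M \right)} = 404$ ($z{\left(M \right)} = 16 - 4 \left(-59 - 38\right) = 16 - -388 = 16 + 388 = 404$)
$\left(z{\left(G \right)} - -13911\right) - -7643 = \left(404 - -13911\right) - -7643 = \left(404 + 13911\right) + 7643 = 14315 + 7643 = 21958$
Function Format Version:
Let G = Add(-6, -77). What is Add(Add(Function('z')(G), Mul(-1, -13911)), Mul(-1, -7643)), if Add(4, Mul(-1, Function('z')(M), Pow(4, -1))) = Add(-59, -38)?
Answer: 21958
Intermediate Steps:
G = -83
Function('z')(M) = 404 (Function('z')(M) = Add(16, Mul(-4, Add(-59, -38))) = Add(16, Mul(-4, -97)) = Add(16, 388) = 404)
Add(Add(Function('z')(G), Mul(-1, -13911)), Mul(-1, -7643)) = Add(Add(404, Mul(-1, -13911)), Mul(-1, -7643)) = Add(Add(404, 13911), 7643) = Add(14315, 7643) = 21958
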